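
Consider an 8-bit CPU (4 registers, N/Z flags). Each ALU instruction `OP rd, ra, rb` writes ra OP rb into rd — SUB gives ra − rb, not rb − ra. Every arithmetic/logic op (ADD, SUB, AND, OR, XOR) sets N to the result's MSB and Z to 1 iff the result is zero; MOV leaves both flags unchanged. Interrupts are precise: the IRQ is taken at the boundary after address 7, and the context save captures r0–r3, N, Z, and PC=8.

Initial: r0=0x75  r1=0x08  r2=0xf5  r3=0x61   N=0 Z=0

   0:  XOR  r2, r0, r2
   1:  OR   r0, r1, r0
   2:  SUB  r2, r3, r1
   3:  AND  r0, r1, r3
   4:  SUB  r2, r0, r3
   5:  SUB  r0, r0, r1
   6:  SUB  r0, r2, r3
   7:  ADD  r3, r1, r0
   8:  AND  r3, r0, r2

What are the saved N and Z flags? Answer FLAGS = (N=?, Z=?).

after  0: r0=0x75 r1=0x08 r2=0x80 r3=0x61  N=1 Z=0
after  1: r0=0x7d r1=0x08 r2=0x80 r3=0x61  N=0 Z=0
after  2: r0=0x7d r1=0x08 r2=0x59 r3=0x61  N=0 Z=0
after  3: r0=0x00 r1=0x08 r2=0x59 r3=0x61  N=0 Z=1
after  4: r0=0x00 r1=0x08 r2=0x9f r3=0x61  N=1 Z=0
after  5: r0=0xf8 r1=0x08 r2=0x9f r3=0x61  N=1 Z=0
after  6: r0=0x3e r1=0x08 r2=0x9f r3=0x61  N=0 Z=0
after  7: r0=0x3e r1=0x08 r2=0x9f r3=0x46  N=0 Z=0
-- IRQ taken; context saved, return-PC = 8 --

FLAGS = (N=0, Z=0)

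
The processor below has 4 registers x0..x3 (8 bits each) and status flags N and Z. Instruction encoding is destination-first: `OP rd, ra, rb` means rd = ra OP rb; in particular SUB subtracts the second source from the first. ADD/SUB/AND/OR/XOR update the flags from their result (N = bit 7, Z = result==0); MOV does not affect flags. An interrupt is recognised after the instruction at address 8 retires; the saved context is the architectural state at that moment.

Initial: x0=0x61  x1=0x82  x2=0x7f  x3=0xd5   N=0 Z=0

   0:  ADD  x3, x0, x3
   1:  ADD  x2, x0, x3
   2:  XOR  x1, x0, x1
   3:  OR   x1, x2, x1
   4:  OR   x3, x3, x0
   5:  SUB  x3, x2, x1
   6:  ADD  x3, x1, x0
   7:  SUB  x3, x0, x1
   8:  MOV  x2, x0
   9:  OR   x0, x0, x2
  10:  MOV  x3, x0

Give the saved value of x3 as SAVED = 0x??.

after  0: x0=0x61 x1=0x82 x2=0x7f x3=0x36  N=0 Z=0
after  1: x0=0x61 x1=0x82 x2=0x97 x3=0x36  N=1 Z=0
after  2: x0=0x61 x1=0xe3 x2=0x97 x3=0x36  N=1 Z=0
after  3: x0=0x61 x1=0xf7 x2=0x97 x3=0x36  N=1 Z=0
after  4: x0=0x61 x1=0xf7 x2=0x97 x3=0x77  N=0 Z=0
after  5: x0=0x61 x1=0xf7 x2=0x97 x3=0xa0  N=1 Z=0
after  6: x0=0x61 x1=0xf7 x2=0x97 x3=0x58  N=0 Z=0
after  7: x0=0x61 x1=0xf7 x2=0x97 x3=0x6a  N=0 Z=0
after  8: x0=0x61 x1=0xf7 x2=0x61 x3=0x6a  N=0 Z=0
-- IRQ taken; context saved, return-PC = 9 --

SAVED = 0x6a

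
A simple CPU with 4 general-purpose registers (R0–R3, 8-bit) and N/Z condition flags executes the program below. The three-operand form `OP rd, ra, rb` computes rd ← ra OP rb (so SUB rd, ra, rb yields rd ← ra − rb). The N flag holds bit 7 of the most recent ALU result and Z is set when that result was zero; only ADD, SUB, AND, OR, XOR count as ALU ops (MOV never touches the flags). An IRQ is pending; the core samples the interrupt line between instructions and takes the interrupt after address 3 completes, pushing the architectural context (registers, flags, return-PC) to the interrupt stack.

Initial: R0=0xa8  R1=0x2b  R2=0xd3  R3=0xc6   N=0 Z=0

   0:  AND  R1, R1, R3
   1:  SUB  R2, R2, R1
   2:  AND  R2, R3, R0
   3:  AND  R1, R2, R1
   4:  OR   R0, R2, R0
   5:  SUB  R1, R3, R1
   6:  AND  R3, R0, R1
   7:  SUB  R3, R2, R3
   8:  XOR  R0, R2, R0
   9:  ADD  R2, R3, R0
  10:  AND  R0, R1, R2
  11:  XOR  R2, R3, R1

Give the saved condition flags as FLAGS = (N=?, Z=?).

after  0: R0=0xa8 R1=0x02 R2=0xd3 R3=0xc6  N=0 Z=0
after  1: R0=0xa8 R1=0x02 R2=0xd1 R3=0xc6  N=1 Z=0
after  2: R0=0xa8 R1=0x02 R2=0x80 R3=0xc6  N=1 Z=0
after  3: R0=0xa8 R1=0x00 R2=0x80 R3=0xc6  N=0 Z=1
-- IRQ taken; context saved, return-PC = 4 --

FLAGS = (N=0, Z=1)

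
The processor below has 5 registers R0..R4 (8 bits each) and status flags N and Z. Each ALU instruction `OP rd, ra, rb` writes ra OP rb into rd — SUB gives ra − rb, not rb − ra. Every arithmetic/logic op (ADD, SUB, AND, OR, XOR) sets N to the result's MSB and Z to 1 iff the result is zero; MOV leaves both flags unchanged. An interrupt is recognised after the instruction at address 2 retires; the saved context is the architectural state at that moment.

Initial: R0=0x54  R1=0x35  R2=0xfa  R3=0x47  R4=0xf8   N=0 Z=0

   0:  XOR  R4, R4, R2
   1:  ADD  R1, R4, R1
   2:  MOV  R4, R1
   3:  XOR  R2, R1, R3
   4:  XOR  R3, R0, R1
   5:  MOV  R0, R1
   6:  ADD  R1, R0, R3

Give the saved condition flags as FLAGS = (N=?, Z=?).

after  0: R0=0x54 R1=0x35 R2=0xfa R3=0x47 R4=0x02  N=0 Z=0
after  1: R0=0x54 R1=0x37 R2=0xfa R3=0x47 R4=0x02  N=0 Z=0
after  2: R0=0x54 R1=0x37 R2=0xfa R3=0x47 R4=0x37  N=0 Z=0
-- IRQ taken; context saved, return-PC = 3 --

FLAGS = (N=0, Z=0)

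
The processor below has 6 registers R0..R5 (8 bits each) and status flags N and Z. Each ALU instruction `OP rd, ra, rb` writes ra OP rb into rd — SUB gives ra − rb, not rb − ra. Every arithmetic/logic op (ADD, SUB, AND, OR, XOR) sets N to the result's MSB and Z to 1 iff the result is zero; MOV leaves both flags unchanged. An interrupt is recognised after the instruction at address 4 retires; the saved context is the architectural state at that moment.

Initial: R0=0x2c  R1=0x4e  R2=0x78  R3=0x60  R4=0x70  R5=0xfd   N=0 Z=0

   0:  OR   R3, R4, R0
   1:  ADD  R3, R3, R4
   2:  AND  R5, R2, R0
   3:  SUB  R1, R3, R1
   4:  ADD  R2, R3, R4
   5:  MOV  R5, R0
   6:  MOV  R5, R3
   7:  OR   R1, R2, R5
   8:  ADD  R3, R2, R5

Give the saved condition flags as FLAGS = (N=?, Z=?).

FLAGS = (N=0, Z=0)

after  0: R0=0x2c R1=0x4e R2=0x78 R3=0x7c R4=0x70 R5=0xfd  N=0 Z=0
after  1: R0=0x2c R1=0x4e R2=0x78 R3=0xec R4=0x70 R5=0xfd  N=1 Z=0
after  2: R0=0x2c R1=0x4e R2=0x78 R3=0xec R4=0x70 R5=0x28  N=0 Z=0
after  3: R0=0x2c R1=0x9e R2=0x78 R3=0xec R4=0x70 R5=0x28  N=1 Z=0
after  4: R0=0x2c R1=0x9e R2=0x5c R3=0xec R4=0x70 R5=0x28  N=0 Z=0
-- IRQ taken; context saved, return-PC = 5 --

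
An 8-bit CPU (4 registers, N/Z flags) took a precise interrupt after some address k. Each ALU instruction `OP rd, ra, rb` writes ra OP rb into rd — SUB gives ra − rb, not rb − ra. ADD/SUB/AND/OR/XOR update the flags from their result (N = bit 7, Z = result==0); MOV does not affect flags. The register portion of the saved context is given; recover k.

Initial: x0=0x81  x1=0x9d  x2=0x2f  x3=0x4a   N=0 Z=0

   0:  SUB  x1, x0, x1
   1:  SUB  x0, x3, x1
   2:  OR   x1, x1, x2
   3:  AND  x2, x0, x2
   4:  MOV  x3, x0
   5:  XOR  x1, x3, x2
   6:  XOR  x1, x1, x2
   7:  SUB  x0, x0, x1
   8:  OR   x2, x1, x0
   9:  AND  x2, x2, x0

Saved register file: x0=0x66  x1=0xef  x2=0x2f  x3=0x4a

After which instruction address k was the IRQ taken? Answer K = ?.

after  0: x0=0x81 x1=0xe4 x2=0x2f x3=0x4a  N=1 Z=0
after  1: x0=0x66 x1=0xe4 x2=0x2f x3=0x4a  N=0 Z=0
after  2: x0=0x66 x1=0xef x2=0x2f x3=0x4a  N=1 Z=0
-- IRQ taken; context saved, return-PC = 3 --

K = 2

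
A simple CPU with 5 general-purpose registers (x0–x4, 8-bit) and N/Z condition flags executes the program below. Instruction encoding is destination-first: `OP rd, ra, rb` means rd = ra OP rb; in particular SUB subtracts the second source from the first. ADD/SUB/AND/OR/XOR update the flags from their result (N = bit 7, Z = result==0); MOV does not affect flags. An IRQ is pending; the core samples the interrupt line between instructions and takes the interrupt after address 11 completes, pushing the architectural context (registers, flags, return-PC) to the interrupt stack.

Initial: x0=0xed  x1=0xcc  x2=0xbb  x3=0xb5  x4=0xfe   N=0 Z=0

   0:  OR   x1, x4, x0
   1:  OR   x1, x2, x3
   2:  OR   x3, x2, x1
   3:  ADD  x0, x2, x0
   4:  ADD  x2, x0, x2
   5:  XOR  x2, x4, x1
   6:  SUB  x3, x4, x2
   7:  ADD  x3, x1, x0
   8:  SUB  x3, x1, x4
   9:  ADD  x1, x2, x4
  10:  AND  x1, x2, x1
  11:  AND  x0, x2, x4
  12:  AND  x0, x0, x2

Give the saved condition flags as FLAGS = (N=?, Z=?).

after  0: x0=0xed x1=0xff x2=0xbb x3=0xb5 x4=0xfe  N=1 Z=0
after  1: x0=0xed x1=0xbf x2=0xbb x3=0xb5 x4=0xfe  N=1 Z=0
after  2: x0=0xed x1=0xbf x2=0xbb x3=0xbf x4=0xfe  N=1 Z=0
after  3: x0=0xa8 x1=0xbf x2=0xbb x3=0xbf x4=0xfe  N=1 Z=0
after  4: x0=0xa8 x1=0xbf x2=0x63 x3=0xbf x4=0xfe  N=0 Z=0
after  5: x0=0xa8 x1=0xbf x2=0x41 x3=0xbf x4=0xfe  N=0 Z=0
after  6: x0=0xa8 x1=0xbf x2=0x41 x3=0xbd x4=0xfe  N=1 Z=0
after  7: x0=0xa8 x1=0xbf x2=0x41 x3=0x67 x4=0xfe  N=0 Z=0
after  8: x0=0xa8 x1=0xbf x2=0x41 x3=0xc1 x4=0xfe  N=1 Z=0
after  9: x0=0xa8 x1=0x3f x2=0x41 x3=0xc1 x4=0xfe  N=0 Z=0
after 10: x0=0xa8 x1=0x01 x2=0x41 x3=0xc1 x4=0xfe  N=0 Z=0
after 11: x0=0x40 x1=0x01 x2=0x41 x3=0xc1 x4=0xfe  N=0 Z=0
-- IRQ taken; context saved, return-PC = 12 --

FLAGS = (N=0, Z=0)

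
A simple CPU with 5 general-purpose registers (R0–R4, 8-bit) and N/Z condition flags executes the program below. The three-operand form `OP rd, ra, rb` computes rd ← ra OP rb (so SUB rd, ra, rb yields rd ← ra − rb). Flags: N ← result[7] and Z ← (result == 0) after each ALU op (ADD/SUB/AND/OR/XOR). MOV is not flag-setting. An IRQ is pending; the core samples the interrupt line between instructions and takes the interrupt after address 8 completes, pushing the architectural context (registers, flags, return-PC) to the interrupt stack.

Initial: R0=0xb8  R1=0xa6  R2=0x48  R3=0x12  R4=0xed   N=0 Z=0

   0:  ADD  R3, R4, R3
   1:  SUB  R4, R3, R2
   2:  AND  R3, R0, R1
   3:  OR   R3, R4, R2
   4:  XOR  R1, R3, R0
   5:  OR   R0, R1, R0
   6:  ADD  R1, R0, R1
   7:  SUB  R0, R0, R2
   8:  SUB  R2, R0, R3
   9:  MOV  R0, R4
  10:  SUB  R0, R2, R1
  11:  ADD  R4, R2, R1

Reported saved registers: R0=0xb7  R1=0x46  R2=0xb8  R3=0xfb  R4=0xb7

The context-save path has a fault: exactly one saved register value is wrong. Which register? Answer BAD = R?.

BAD = R3

after  0: R0=0xb8 R1=0xa6 R2=0x48 R3=0xff R4=0xed  N=1 Z=0
after  1: R0=0xb8 R1=0xa6 R2=0x48 R3=0xff R4=0xb7  N=1 Z=0
after  2: R0=0xb8 R1=0xa6 R2=0x48 R3=0xa0 R4=0xb7  N=1 Z=0
after  3: R0=0xb8 R1=0xa6 R2=0x48 R3=0xff R4=0xb7  N=1 Z=0
after  4: R0=0xb8 R1=0x47 R2=0x48 R3=0xff R4=0xb7  N=0 Z=0
after  5: R0=0xff R1=0x47 R2=0x48 R3=0xff R4=0xb7  N=1 Z=0
after  6: R0=0xff R1=0x46 R2=0x48 R3=0xff R4=0xb7  N=0 Z=0
after  7: R0=0xb7 R1=0x46 R2=0x48 R3=0xff R4=0xb7  N=1 Z=0
after  8: R0=0xb7 R1=0x46 R2=0xb8 R3=0xff R4=0xb7  N=1 Z=0
-- IRQ taken; context saved, return-PC = 9 --
mismatch: R3: reported 0xfb vs actual 0xff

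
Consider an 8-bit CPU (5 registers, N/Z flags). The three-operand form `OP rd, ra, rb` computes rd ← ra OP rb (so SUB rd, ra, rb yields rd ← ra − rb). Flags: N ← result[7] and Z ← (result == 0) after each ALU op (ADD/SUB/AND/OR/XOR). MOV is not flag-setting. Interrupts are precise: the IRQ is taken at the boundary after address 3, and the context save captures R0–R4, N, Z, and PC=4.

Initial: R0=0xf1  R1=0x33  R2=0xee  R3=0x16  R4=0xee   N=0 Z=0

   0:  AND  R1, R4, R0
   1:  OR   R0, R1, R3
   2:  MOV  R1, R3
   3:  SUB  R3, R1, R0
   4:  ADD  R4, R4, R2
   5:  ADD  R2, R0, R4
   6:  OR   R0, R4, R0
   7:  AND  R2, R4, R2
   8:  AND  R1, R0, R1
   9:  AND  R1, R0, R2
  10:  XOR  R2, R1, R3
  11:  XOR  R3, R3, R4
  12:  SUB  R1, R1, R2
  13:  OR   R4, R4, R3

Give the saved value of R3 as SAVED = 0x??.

SAVED = 0x20

after  0: R0=0xf1 R1=0xe0 R2=0xee R3=0x16 R4=0xee  N=1 Z=0
after  1: R0=0xf6 R1=0xe0 R2=0xee R3=0x16 R4=0xee  N=1 Z=0
after  2: R0=0xf6 R1=0x16 R2=0xee R3=0x16 R4=0xee  N=1 Z=0
after  3: R0=0xf6 R1=0x16 R2=0xee R3=0x20 R4=0xee  N=0 Z=0
-- IRQ taken; context saved, return-PC = 4 --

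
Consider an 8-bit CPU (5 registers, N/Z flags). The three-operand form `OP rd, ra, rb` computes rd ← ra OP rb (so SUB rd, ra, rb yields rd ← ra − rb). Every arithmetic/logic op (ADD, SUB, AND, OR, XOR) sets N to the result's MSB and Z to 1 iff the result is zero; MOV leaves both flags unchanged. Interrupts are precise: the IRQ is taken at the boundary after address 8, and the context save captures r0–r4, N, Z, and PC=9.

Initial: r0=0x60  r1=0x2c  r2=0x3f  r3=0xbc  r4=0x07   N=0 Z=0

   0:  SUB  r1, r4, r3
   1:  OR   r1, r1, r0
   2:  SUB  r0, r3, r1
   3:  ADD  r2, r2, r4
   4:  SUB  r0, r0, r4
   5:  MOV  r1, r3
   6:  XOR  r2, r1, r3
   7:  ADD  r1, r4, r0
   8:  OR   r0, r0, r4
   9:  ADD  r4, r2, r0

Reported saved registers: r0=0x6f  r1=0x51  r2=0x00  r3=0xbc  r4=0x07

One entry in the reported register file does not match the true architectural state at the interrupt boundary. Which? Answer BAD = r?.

after  0: r0=0x60 r1=0x4b r2=0x3f r3=0xbc r4=0x07  N=0 Z=0
after  1: r0=0x60 r1=0x6b r2=0x3f r3=0xbc r4=0x07  N=0 Z=0
after  2: r0=0x51 r1=0x6b r2=0x3f r3=0xbc r4=0x07  N=0 Z=0
after  3: r0=0x51 r1=0x6b r2=0x46 r3=0xbc r4=0x07  N=0 Z=0
after  4: r0=0x4a r1=0x6b r2=0x46 r3=0xbc r4=0x07  N=0 Z=0
after  5: r0=0x4a r1=0xbc r2=0x46 r3=0xbc r4=0x07  N=0 Z=0
after  6: r0=0x4a r1=0xbc r2=0x00 r3=0xbc r4=0x07  N=0 Z=1
after  7: r0=0x4a r1=0x51 r2=0x00 r3=0xbc r4=0x07  N=0 Z=0
after  8: r0=0x4f r1=0x51 r2=0x00 r3=0xbc r4=0x07  N=0 Z=0
-- IRQ taken; context saved, return-PC = 9 --
mismatch: r0: reported 0x6f vs actual 0x4f

BAD = r0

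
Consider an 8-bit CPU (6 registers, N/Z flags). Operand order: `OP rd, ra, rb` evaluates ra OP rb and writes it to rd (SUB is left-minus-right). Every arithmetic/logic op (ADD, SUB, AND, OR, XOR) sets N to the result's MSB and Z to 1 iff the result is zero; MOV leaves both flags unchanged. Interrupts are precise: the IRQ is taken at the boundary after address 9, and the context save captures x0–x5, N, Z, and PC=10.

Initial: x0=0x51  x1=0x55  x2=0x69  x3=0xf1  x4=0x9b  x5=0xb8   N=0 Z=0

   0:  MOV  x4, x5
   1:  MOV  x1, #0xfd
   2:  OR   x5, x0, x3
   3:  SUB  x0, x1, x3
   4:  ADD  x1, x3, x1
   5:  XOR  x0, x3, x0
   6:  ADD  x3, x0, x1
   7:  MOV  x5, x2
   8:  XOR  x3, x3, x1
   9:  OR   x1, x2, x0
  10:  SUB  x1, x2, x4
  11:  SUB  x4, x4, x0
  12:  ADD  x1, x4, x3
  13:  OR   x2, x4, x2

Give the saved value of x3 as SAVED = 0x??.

after  0: x0=0x51 x1=0x55 x2=0x69 x3=0xf1 x4=0xb8 x5=0xb8  N=0 Z=0
after  1: x0=0x51 x1=0xfd x2=0x69 x3=0xf1 x4=0xb8 x5=0xb8  N=0 Z=0
after  2: x0=0x51 x1=0xfd x2=0x69 x3=0xf1 x4=0xb8 x5=0xf1  N=1 Z=0
after  3: x0=0x0c x1=0xfd x2=0x69 x3=0xf1 x4=0xb8 x5=0xf1  N=0 Z=0
after  4: x0=0x0c x1=0xee x2=0x69 x3=0xf1 x4=0xb8 x5=0xf1  N=1 Z=0
after  5: x0=0xfd x1=0xee x2=0x69 x3=0xf1 x4=0xb8 x5=0xf1  N=1 Z=0
after  6: x0=0xfd x1=0xee x2=0x69 x3=0xeb x4=0xb8 x5=0xf1  N=1 Z=0
after  7: x0=0xfd x1=0xee x2=0x69 x3=0xeb x4=0xb8 x5=0x69  N=1 Z=0
after  8: x0=0xfd x1=0xee x2=0x69 x3=0x05 x4=0xb8 x5=0x69  N=0 Z=0
after  9: x0=0xfd x1=0xfd x2=0x69 x3=0x05 x4=0xb8 x5=0x69  N=1 Z=0
-- IRQ taken; context saved, return-PC = 10 --

SAVED = 0x05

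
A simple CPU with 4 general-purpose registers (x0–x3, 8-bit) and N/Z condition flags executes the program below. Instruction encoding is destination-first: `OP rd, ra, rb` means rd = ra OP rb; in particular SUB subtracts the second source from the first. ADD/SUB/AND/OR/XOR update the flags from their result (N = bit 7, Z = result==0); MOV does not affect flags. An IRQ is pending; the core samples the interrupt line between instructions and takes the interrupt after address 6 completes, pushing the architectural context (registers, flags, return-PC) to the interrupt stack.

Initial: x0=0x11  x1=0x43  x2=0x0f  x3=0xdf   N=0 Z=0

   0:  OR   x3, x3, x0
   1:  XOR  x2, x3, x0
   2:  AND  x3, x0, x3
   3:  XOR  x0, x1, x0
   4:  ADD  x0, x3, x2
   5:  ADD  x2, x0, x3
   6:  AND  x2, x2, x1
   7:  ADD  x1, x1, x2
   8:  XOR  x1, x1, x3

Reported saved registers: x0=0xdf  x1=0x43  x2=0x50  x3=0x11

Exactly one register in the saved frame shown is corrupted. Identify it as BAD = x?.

BAD = x2

after  0: x0=0x11 x1=0x43 x2=0x0f x3=0xdf  N=1 Z=0
after  1: x0=0x11 x1=0x43 x2=0xce x3=0xdf  N=1 Z=0
after  2: x0=0x11 x1=0x43 x2=0xce x3=0x11  N=0 Z=0
after  3: x0=0x52 x1=0x43 x2=0xce x3=0x11  N=0 Z=0
after  4: x0=0xdf x1=0x43 x2=0xce x3=0x11  N=1 Z=0
after  5: x0=0xdf x1=0x43 x2=0xf0 x3=0x11  N=1 Z=0
after  6: x0=0xdf x1=0x43 x2=0x40 x3=0x11  N=0 Z=0
-- IRQ taken; context saved, return-PC = 7 --
mismatch: x2: reported 0x50 vs actual 0x40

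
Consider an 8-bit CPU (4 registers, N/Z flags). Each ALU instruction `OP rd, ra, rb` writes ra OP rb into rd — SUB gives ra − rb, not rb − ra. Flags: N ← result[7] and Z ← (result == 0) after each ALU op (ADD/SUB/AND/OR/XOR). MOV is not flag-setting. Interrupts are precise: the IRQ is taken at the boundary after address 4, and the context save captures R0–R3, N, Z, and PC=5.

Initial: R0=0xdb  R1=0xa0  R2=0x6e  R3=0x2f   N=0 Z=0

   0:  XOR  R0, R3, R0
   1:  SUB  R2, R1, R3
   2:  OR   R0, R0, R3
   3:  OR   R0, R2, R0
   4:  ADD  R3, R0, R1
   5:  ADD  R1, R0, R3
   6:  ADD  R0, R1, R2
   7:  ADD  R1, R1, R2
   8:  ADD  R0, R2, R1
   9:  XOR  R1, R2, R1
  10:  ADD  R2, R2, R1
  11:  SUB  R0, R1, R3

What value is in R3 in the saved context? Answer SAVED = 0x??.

after  0: R0=0xf4 R1=0xa0 R2=0x6e R3=0x2f  N=1 Z=0
after  1: R0=0xf4 R1=0xa0 R2=0x71 R3=0x2f  N=0 Z=0
after  2: R0=0xff R1=0xa0 R2=0x71 R3=0x2f  N=1 Z=0
after  3: R0=0xff R1=0xa0 R2=0x71 R3=0x2f  N=1 Z=0
after  4: R0=0xff R1=0xa0 R2=0x71 R3=0x9f  N=1 Z=0
-- IRQ taken; context saved, return-PC = 5 --

SAVED = 0x9f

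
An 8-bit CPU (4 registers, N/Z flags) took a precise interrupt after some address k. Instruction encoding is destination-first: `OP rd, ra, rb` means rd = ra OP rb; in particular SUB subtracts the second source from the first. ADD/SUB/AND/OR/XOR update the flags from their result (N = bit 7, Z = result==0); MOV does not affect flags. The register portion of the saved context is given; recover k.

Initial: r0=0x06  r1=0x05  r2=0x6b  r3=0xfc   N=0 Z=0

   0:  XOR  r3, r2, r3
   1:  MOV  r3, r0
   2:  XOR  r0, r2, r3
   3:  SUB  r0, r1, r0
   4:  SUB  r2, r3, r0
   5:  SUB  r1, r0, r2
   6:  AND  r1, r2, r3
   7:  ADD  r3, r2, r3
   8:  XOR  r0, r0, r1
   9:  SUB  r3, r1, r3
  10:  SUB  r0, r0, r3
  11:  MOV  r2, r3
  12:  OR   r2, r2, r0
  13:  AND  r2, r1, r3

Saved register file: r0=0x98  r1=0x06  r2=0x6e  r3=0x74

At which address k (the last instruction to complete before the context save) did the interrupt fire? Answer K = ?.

K = 7

after  0: r0=0x06 r1=0x05 r2=0x6b r3=0x97  N=1 Z=0
after  1: r0=0x06 r1=0x05 r2=0x6b r3=0x06  N=1 Z=0
after  2: r0=0x6d r1=0x05 r2=0x6b r3=0x06  N=0 Z=0
after  3: r0=0x98 r1=0x05 r2=0x6b r3=0x06  N=1 Z=0
after  4: r0=0x98 r1=0x05 r2=0x6e r3=0x06  N=0 Z=0
after  5: r0=0x98 r1=0x2a r2=0x6e r3=0x06  N=0 Z=0
after  6: r0=0x98 r1=0x06 r2=0x6e r3=0x06  N=0 Z=0
after  7: r0=0x98 r1=0x06 r2=0x6e r3=0x74  N=0 Z=0
-- IRQ taken; context saved, return-PC = 8 --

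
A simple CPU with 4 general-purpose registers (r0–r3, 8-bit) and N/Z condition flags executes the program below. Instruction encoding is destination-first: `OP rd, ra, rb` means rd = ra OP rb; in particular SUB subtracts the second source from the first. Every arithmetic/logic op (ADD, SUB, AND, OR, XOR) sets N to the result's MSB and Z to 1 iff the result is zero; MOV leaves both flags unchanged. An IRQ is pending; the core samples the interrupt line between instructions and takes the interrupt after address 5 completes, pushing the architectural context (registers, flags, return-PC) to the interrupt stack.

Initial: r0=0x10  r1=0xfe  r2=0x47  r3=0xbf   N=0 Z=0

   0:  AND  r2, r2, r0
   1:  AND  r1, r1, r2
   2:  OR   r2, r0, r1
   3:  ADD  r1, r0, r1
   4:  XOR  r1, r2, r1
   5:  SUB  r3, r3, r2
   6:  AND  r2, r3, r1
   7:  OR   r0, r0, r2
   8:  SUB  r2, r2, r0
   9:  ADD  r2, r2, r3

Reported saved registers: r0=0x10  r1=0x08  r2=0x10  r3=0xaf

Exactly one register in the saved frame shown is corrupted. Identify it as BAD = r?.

after  0: r0=0x10 r1=0xfe r2=0x00 r3=0xbf  N=0 Z=1
after  1: r0=0x10 r1=0x00 r2=0x00 r3=0xbf  N=0 Z=1
after  2: r0=0x10 r1=0x00 r2=0x10 r3=0xbf  N=0 Z=0
after  3: r0=0x10 r1=0x10 r2=0x10 r3=0xbf  N=0 Z=0
after  4: r0=0x10 r1=0x00 r2=0x10 r3=0xbf  N=0 Z=1
after  5: r0=0x10 r1=0x00 r2=0x10 r3=0xaf  N=1 Z=0
-- IRQ taken; context saved, return-PC = 6 --
mismatch: r1: reported 0x08 vs actual 0x00

BAD = r1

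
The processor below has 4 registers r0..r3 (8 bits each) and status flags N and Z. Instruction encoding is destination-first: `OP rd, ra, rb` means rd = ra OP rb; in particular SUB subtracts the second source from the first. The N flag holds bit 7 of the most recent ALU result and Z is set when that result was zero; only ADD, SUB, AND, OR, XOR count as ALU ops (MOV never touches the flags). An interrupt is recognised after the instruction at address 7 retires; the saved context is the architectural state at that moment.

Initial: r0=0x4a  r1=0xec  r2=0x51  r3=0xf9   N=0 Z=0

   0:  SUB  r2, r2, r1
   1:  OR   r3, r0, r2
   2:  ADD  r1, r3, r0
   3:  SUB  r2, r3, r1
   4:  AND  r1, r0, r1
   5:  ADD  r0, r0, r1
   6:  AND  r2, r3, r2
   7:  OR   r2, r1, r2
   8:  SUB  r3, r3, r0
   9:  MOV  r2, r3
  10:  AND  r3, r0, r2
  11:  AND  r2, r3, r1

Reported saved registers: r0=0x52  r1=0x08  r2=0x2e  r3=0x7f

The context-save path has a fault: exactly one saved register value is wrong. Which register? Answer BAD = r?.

after  0: r0=0x4a r1=0xec r2=0x65 r3=0xf9  N=0 Z=0
after  1: r0=0x4a r1=0xec r2=0x65 r3=0x6f  N=0 Z=0
after  2: r0=0x4a r1=0xb9 r2=0x65 r3=0x6f  N=1 Z=0
after  3: r0=0x4a r1=0xb9 r2=0xb6 r3=0x6f  N=1 Z=0
after  4: r0=0x4a r1=0x08 r2=0xb6 r3=0x6f  N=0 Z=0
after  5: r0=0x52 r1=0x08 r2=0xb6 r3=0x6f  N=0 Z=0
after  6: r0=0x52 r1=0x08 r2=0x26 r3=0x6f  N=0 Z=0
after  7: r0=0x52 r1=0x08 r2=0x2e r3=0x6f  N=0 Z=0
-- IRQ taken; context saved, return-PC = 8 --
mismatch: r3: reported 0x7f vs actual 0x6f

BAD = r3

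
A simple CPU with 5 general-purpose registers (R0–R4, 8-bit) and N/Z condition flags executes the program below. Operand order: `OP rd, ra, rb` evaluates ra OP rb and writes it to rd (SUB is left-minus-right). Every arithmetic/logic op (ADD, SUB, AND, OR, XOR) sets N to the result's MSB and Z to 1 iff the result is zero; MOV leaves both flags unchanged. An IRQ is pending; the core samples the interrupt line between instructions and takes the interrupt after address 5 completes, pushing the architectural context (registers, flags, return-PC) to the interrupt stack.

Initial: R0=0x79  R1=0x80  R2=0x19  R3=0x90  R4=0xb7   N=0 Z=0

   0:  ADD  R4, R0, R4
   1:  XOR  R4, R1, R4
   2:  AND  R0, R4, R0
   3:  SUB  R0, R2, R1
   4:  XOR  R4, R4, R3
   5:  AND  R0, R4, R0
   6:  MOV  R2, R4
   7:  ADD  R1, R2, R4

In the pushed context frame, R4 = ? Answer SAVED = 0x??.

after  0: R0=0x79 R1=0x80 R2=0x19 R3=0x90 R4=0x30  N=0 Z=0
after  1: R0=0x79 R1=0x80 R2=0x19 R3=0x90 R4=0xb0  N=1 Z=0
after  2: R0=0x30 R1=0x80 R2=0x19 R3=0x90 R4=0xb0  N=0 Z=0
after  3: R0=0x99 R1=0x80 R2=0x19 R3=0x90 R4=0xb0  N=1 Z=0
after  4: R0=0x99 R1=0x80 R2=0x19 R3=0x90 R4=0x20  N=0 Z=0
after  5: R0=0x00 R1=0x80 R2=0x19 R3=0x90 R4=0x20  N=0 Z=1
-- IRQ taken; context saved, return-PC = 6 --

SAVED = 0x20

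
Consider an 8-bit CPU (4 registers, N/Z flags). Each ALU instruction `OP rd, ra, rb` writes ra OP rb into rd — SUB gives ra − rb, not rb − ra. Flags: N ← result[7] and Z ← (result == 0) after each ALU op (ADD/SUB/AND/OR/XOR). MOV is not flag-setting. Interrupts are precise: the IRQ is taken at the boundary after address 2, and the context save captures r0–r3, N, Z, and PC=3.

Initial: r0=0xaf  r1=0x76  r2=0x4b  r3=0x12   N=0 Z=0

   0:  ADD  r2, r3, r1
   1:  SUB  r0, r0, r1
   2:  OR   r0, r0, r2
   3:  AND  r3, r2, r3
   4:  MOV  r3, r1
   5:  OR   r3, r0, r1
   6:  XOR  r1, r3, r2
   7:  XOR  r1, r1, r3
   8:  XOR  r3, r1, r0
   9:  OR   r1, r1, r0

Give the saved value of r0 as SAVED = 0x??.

after  0: r0=0xaf r1=0x76 r2=0x88 r3=0x12  N=1 Z=0
after  1: r0=0x39 r1=0x76 r2=0x88 r3=0x12  N=0 Z=0
after  2: r0=0xb9 r1=0x76 r2=0x88 r3=0x12  N=1 Z=0
-- IRQ taken; context saved, return-PC = 3 --

SAVED = 0xb9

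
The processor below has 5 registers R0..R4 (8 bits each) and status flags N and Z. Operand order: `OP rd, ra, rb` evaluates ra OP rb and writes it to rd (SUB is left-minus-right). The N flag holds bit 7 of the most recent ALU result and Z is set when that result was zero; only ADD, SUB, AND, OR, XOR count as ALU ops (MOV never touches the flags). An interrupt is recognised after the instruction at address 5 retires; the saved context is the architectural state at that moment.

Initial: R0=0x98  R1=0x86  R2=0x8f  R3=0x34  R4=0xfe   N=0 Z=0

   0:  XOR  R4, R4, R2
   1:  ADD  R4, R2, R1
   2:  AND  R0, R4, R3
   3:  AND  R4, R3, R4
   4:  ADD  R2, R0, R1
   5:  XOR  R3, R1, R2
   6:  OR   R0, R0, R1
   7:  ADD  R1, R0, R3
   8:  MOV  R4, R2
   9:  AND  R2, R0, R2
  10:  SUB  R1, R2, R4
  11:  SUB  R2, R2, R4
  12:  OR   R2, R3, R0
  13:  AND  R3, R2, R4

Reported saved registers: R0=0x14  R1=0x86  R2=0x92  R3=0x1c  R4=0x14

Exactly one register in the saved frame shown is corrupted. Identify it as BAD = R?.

BAD = R2

after  0: R0=0x98 R1=0x86 R2=0x8f R3=0x34 R4=0x71  N=0 Z=0
after  1: R0=0x98 R1=0x86 R2=0x8f R3=0x34 R4=0x15  N=0 Z=0
after  2: R0=0x14 R1=0x86 R2=0x8f R3=0x34 R4=0x15  N=0 Z=0
after  3: R0=0x14 R1=0x86 R2=0x8f R3=0x34 R4=0x14  N=0 Z=0
after  4: R0=0x14 R1=0x86 R2=0x9a R3=0x34 R4=0x14  N=1 Z=0
after  5: R0=0x14 R1=0x86 R2=0x9a R3=0x1c R4=0x14  N=0 Z=0
-- IRQ taken; context saved, return-PC = 6 --
mismatch: R2: reported 0x92 vs actual 0x9a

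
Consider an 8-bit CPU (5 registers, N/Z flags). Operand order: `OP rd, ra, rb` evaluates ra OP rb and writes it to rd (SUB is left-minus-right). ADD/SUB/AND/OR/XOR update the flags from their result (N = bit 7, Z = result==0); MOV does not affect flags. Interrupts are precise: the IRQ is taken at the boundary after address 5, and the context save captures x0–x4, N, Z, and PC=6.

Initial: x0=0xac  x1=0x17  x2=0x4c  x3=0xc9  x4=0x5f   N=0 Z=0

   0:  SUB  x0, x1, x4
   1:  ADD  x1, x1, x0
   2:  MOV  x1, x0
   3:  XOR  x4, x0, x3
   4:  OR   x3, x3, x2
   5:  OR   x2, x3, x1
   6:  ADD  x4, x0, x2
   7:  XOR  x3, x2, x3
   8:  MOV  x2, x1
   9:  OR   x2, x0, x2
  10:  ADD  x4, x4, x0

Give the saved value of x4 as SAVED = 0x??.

after  0: x0=0xb8 x1=0x17 x2=0x4c x3=0xc9 x4=0x5f  N=1 Z=0
after  1: x0=0xb8 x1=0xcf x2=0x4c x3=0xc9 x4=0x5f  N=1 Z=0
after  2: x0=0xb8 x1=0xb8 x2=0x4c x3=0xc9 x4=0x5f  N=1 Z=0
after  3: x0=0xb8 x1=0xb8 x2=0x4c x3=0xc9 x4=0x71  N=0 Z=0
after  4: x0=0xb8 x1=0xb8 x2=0x4c x3=0xcd x4=0x71  N=1 Z=0
after  5: x0=0xb8 x1=0xb8 x2=0xfd x3=0xcd x4=0x71  N=1 Z=0
-- IRQ taken; context saved, return-PC = 6 --

SAVED = 0x71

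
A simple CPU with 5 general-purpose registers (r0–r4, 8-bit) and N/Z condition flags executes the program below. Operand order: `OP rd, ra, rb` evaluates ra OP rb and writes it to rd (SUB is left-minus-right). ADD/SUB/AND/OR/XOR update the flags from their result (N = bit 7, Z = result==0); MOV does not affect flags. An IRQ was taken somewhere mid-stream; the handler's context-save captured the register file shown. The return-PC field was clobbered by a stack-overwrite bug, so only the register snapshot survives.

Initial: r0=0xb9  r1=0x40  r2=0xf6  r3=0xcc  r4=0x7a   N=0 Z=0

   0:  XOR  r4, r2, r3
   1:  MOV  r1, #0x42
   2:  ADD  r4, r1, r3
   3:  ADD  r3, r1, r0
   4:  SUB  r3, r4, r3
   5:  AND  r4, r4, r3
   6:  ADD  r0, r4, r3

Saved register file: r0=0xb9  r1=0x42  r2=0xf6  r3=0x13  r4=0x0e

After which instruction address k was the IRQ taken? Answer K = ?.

K = 4

after  0: r0=0xb9 r1=0x40 r2=0xf6 r3=0xcc r4=0x3a  N=0 Z=0
after  1: r0=0xb9 r1=0x42 r2=0xf6 r3=0xcc r4=0x3a  N=0 Z=0
after  2: r0=0xb9 r1=0x42 r2=0xf6 r3=0xcc r4=0x0e  N=0 Z=0
after  3: r0=0xb9 r1=0x42 r2=0xf6 r3=0xfb r4=0x0e  N=1 Z=0
after  4: r0=0xb9 r1=0x42 r2=0xf6 r3=0x13 r4=0x0e  N=0 Z=0
-- IRQ taken; context saved, return-PC = 5 --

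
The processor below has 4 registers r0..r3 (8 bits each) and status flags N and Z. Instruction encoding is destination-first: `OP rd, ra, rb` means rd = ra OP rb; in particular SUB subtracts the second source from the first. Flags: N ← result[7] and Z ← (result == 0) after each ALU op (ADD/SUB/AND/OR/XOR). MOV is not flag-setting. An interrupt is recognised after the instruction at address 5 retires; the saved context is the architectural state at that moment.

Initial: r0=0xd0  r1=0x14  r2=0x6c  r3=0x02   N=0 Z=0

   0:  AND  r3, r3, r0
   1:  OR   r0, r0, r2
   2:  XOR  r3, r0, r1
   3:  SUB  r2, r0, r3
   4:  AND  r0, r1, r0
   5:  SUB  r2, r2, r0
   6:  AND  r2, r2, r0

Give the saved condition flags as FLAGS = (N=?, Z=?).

after  0: r0=0xd0 r1=0x14 r2=0x6c r3=0x00  N=0 Z=1
after  1: r0=0xfc r1=0x14 r2=0x6c r3=0x00  N=1 Z=0
after  2: r0=0xfc r1=0x14 r2=0x6c r3=0xe8  N=1 Z=0
after  3: r0=0xfc r1=0x14 r2=0x14 r3=0xe8  N=0 Z=0
after  4: r0=0x14 r1=0x14 r2=0x14 r3=0xe8  N=0 Z=0
after  5: r0=0x14 r1=0x14 r2=0x00 r3=0xe8  N=0 Z=1
-- IRQ taken; context saved, return-PC = 6 --

FLAGS = (N=0, Z=1)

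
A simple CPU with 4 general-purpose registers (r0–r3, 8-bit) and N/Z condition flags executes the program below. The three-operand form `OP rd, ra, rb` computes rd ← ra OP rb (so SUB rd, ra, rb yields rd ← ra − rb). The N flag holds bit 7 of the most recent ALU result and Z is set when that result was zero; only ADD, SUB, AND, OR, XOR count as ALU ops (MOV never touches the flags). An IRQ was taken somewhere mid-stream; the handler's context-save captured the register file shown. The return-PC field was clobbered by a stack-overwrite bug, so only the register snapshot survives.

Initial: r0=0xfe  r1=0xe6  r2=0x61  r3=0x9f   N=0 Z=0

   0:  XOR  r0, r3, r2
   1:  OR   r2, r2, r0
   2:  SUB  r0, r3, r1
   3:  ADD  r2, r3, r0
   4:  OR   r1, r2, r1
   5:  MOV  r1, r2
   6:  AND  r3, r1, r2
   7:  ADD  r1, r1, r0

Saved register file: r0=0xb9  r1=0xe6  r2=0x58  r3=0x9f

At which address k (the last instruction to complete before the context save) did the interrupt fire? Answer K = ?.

after  0: r0=0xfe r1=0xe6 r2=0x61 r3=0x9f  N=1 Z=0
after  1: r0=0xfe r1=0xe6 r2=0xff r3=0x9f  N=1 Z=0
after  2: r0=0xb9 r1=0xe6 r2=0xff r3=0x9f  N=1 Z=0
after  3: r0=0xb9 r1=0xe6 r2=0x58 r3=0x9f  N=0 Z=0
-- IRQ taken; context saved, return-PC = 4 --

K = 3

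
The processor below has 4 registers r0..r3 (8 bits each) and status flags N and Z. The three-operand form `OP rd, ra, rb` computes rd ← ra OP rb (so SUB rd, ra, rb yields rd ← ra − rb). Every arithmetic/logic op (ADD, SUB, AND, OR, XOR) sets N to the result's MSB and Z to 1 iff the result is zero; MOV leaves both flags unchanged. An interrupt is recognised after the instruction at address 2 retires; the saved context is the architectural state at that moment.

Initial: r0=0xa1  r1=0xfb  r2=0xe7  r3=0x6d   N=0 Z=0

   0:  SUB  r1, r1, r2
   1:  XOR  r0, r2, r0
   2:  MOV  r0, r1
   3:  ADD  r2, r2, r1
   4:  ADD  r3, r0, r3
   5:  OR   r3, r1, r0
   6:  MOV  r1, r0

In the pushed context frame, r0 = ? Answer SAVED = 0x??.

after  0: r0=0xa1 r1=0x14 r2=0xe7 r3=0x6d  N=0 Z=0
after  1: r0=0x46 r1=0x14 r2=0xe7 r3=0x6d  N=0 Z=0
after  2: r0=0x14 r1=0x14 r2=0xe7 r3=0x6d  N=0 Z=0
-- IRQ taken; context saved, return-PC = 3 --

SAVED = 0x14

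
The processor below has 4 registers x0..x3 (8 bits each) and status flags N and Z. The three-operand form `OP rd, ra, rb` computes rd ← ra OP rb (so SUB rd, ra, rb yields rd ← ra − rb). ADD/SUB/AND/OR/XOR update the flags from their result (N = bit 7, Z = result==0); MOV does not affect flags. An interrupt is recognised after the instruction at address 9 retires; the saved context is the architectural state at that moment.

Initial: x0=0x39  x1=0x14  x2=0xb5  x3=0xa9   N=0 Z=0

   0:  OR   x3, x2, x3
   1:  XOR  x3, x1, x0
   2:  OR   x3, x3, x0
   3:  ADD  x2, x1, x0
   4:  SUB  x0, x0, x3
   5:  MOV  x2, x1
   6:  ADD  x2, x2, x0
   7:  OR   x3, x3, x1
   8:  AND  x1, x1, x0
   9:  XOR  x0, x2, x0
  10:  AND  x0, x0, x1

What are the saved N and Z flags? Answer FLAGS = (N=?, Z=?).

after  0: x0=0x39 x1=0x14 x2=0xb5 x3=0xbd  N=1 Z=0
after  1: x0=0x39 x1=0x14 x2=0xb5 x3=0x2d  N=0 Z=0
after  2: x0=0x39 x1=0x14 x2=0xb5 x3=0x3d  N=0 Z=0
after  3: x0=0x39 x1=0x14 x2=0x4d x3=0x3d  N=0 Z=0
after  4: x0=0xfc x1=0x14 x2=0x4d x3=0x3d  N=1 Z=0
after  5: x0=0xfc x1=0x14 x2=0x14 x3=0x3d  N=1 Z=0
after  6: x0=0xfc x1=0x14 x2=0x10 x3=0x3d  N=0 Z=0
after  7: x0=0xfc x1=0x14 x2=0x10 x3=0x3d  N=0 Z=0
after  8: x0=0xfc x1=0x14 x2=0x10 x3=0x3d  N=0 Z=0
after  9: x0=0xec x1=0x14 x2=0x10 x3=0x3d  N=1 Z=0
-- IRQ taken; context saved, return-PC = 10 --

FLAGS = (N=1, Z=0)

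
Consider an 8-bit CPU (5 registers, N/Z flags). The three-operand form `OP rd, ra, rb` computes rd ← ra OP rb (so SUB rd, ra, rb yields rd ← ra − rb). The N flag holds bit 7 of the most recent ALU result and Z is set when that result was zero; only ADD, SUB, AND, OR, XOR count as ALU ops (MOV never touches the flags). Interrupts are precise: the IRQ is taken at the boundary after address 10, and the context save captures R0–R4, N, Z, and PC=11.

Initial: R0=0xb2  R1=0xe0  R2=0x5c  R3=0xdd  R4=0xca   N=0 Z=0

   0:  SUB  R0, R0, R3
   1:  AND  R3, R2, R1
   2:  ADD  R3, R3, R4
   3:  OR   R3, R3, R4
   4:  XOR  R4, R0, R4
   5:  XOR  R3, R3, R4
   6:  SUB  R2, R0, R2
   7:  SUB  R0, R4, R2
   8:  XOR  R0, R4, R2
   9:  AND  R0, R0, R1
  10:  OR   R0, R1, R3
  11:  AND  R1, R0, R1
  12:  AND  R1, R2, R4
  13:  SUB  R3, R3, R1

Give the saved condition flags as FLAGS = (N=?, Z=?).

after  0: R0=0xd5 R1=0xe0 R2=0x5c R3=0xdd R4=0xca  N=1 Z=0
after  1: R0=0xd5 R1=0xe0 R2=0x5c R3=0x40 R4=0xca  N=0 Z=0
after  2: R0=0xd5 R1=0xe0 R2=0x5c R3=0x0a R4=0xca  N=0 Z=0
after  3: R0=0xd5 R1=0xe0 R2=0x5c R3=0xca R4=0xca  N=1 Z=0
after  4: R0=0xd5 R1=0xe0 R2=0x5c R3=0xca R4=0x1f  N=0 Z=0
after  5: R0=0xd5 R1=0xe0 R2=0x5c R3=0xd5 R4=0x1f  N=1 Z=0
after  6: R0=0xd5 R1=0xe0 R2=0x79 R3=0xd5 R4=0x1f  N=0 Z=0
after  7: R0=0xa6 R1=0xe0 R2=0x79 R3=0xd5 R4=0x1f  N=1 Z=0
after  8: R0=0x66 R1=0xe0 R2=0x79 R3=0xd5 R4=0x1f  N=0 Z=0
after  9: R0=0x60 R1=0xe0 R2=0x79 R3=0xd5 R4=0x1f  N=0 Z=0
after 10: R0=0xf5 R1=0xe0 R2=0x79 R3=0xd5 R4=0x1f  N=1 Z=0
-- IRQ taken; context saved, return-PC = 11 --

FLAGS = (N=1, Z=0)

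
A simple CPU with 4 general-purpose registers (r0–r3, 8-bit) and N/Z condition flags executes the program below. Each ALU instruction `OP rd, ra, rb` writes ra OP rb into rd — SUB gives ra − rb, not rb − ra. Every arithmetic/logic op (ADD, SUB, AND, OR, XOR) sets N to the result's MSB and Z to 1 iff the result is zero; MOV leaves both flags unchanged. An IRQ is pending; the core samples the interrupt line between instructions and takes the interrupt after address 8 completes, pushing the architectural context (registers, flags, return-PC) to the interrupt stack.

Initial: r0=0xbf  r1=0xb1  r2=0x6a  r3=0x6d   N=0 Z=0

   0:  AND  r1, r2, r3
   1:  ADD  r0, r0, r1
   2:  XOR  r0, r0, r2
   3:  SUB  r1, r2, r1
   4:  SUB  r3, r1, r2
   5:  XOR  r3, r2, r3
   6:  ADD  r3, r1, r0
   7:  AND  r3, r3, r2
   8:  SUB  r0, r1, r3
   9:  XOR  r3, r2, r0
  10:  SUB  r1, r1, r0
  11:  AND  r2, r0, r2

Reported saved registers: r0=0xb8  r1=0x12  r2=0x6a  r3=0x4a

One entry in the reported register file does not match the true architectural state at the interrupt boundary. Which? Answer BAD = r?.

after  0: r0=0xbf r1=0x68 r2=0x6a r3=0x6d  N=0 Z=0
after  1: r0=0x27 r1=0x68 r2=0x6a r3=0x6d  N=0 Z=0
after  2: r0=0x4d r1=0x68 r2=0x6a r3=0x6d  N=0 Z=0
after  3: r0=0x4d r1=0x02 r2=0x6a r3=0x6d  N=0 Z=0
after  4: r0=0x4d r1=0x02 r2=0x6a r3=0x98  N=1 Z=0
after  5: r0=0x4d r1=0x02 r2=0x6a r3=0xf2  N=1 Z=0
after  6: r0=0x4d r1=0x02 r2=0x6a r3=0x4f  N=0 Z=0
after  7: r0=0x4d r1=0x02 r2=0x6a r3=0x4a  N=0 Z=0
after  8: r0=0xb8 r1=0x02 r2=0x6a r3=0x4a  N=1 Z=0
-- IRQ taken; context saved, return-PC = 9 --
mismatch: r1: reported 0x12 vs actual 0x02

BAD = r1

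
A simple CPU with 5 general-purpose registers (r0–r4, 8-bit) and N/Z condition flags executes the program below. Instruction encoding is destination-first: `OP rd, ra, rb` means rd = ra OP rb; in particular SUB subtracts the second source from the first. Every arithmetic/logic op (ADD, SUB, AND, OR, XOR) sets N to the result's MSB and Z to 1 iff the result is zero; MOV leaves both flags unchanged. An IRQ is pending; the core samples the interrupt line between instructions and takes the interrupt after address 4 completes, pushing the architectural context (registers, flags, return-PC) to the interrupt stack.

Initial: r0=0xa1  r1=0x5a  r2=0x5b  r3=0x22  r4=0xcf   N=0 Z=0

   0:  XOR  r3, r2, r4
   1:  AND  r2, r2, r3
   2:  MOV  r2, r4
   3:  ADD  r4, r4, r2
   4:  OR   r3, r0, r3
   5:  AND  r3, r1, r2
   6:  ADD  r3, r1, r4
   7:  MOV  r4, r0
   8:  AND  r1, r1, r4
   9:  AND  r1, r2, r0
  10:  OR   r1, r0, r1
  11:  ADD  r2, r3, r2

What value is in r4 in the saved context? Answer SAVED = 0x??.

SAVED = 0x9e

after  0: r0=0xa1 r1=0x5a r2=0x5b r3=0x94 r4=0xcf  N=1 Z=0
after  1: r0=0xa1 r1=0x5a r2=0x10 r3=0x94 r4=0xcf  N=0 Z=0
after  2: r0=0xa1 r1=0x5a r2=0xcf r3=0x94 r4=0xcf  N=0 Z=0
after  3: r0=0xa1 r1=0x5a r2=0xcf r3=0x94 r4=0x9e  N=1 Z=0
after  4: r0=0xa1 r1=0x5a r2=0xcf r3=0xb5 r4=0x9e  N=1 Z=0
-- IRQ taken; context saved, return-PC = 5 --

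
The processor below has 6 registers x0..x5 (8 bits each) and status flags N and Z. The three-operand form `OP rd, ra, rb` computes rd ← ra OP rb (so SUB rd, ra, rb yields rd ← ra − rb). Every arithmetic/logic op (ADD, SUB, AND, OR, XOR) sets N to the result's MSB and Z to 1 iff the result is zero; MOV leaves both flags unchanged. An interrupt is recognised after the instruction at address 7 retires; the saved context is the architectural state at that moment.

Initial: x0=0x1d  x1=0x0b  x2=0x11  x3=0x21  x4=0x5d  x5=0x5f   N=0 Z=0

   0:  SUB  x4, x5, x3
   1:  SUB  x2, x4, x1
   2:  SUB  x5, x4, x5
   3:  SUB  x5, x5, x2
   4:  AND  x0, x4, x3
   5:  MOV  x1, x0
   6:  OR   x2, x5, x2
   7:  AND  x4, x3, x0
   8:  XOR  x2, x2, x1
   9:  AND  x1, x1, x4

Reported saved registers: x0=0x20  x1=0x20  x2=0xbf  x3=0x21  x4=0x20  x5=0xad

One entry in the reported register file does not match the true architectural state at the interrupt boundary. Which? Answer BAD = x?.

after  0: x0=0x1d x1=0x0b x2=0x11 x3=0x21 x4=0x3e x5=0x5f  N=0 Z=0
after  1: x0=0x1d x1=0x0b x2=0x33 x3=0x21 x4=0x3e x5=0x5f  N=0 Z=0
after  2: x0=0x1d x1=0x0b x2=0x33 x3=0x21 x4=0x3e x5=0xdf  N=1 Z=0
after  3: x0=0x1d x1=0x0b x2=0x33 x3=0x21 x4=0x3e x5=0xac  N=1 Z=0
after  4: x0=0x20 x1=0x0b x2=0x33 x3=0x21 x4=0x3e x5=0xac  N=0 Z=0
after  5: x0=0x20 x1=0x20 x2=0x33 x3=0x21 x4=0x3e x5=0xac  N=0 Z=0
after  6: x0=0x20 x1=0x20 x2=0xbf x3=0x21 x4=0x3e x5=0xac  N=1 Z=0
after  7: x0=0x20 x1=0x20 x2=0xbf x3=0x21 x4=0x20 x5=0xac  N=0 Z=0
-- IRQ taken; context saved, return-PC = 8 --
mismatch: x5: reported 0xad vs actual 0xac

BAD = x5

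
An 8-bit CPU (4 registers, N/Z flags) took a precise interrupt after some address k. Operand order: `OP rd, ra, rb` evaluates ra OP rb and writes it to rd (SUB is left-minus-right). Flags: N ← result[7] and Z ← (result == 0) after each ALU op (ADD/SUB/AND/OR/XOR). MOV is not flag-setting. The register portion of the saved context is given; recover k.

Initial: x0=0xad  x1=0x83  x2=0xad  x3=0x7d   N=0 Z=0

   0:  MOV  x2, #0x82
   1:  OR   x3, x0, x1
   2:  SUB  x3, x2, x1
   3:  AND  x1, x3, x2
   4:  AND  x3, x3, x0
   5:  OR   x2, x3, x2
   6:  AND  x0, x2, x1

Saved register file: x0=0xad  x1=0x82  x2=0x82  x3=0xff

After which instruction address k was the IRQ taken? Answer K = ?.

after  0: x0=0xad x1=0x83 x2=0x82 x3=0x7d  N=0 Z=0
after  1: x0=0xad x1=0x83 x2=0x82 x3=0xaf  N=1 Z=0
after  2: x0=0xad x1=0x83 x2=0x82 x3=0xff  N=1 Z=0
after  3: x0=0xad x1=0x82 x2=0x82 x3=0xff  N=1 Z=0
-- IRQ taken; context saved, return-PC = 4 --

K = 3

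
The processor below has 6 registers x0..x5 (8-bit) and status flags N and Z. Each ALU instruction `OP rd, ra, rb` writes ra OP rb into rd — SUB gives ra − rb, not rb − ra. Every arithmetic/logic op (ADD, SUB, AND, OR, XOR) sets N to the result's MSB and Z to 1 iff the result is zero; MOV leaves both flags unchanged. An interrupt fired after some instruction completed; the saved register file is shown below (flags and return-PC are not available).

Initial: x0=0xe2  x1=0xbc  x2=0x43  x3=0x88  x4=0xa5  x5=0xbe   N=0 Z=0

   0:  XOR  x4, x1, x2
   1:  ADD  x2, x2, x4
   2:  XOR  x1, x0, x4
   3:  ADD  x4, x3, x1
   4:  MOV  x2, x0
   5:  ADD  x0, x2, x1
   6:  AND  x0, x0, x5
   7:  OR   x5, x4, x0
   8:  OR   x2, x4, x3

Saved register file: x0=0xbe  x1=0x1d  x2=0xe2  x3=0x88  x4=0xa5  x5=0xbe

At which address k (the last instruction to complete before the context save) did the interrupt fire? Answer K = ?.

K = 6

after  0: x0=0xe2 x1=0xbc x2=0x43 x3=0x88 x4=0xff x5=0xbe  N=1 Z=0
after  1: x0=0xe2 x1=0xbc x2=0x42 x3=0x88 x4=0xff x5=0xbe  N=0 Z=0
after  2: x0=0xe2 x1=0x1d x2=0x42 x3=0x88 x4=0xff x5=0xbe  N=0 Z=0
after  3: x0=0xe2 x1=0x1d x2=0x42 x3=0x88 x4=0xa5 x5=0xbe  N=1 Z=0
after  4: x0=0xe2 x1=0x1d x2=0xe2 x3=0x88 x4=0xa5 x5=0xbe  N=1 Z=0
after  5: x0=0xff x1=0x1d x2=0xe2 x3=0x88 x4=0xa5 x5=0xbe  N=1 Z=0
after  6: x0=0xbe x1=0x1d x2=0xe2 x3=0x88 x4=0xa5 x5=0xbe  N=1 Z=0
-- IRQ taken; context saved, return-PC = 7 --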